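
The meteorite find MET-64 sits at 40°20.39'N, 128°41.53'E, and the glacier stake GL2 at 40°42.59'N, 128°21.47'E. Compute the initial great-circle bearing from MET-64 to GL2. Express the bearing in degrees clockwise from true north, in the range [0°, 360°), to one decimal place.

325.6°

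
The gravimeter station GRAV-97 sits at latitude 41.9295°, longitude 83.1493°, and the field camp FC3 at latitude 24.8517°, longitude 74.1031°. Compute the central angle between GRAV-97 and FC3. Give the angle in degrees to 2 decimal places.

Δφ = -17.0778°,  Δλ = -9.0462°
a = sin²(Δφ/2) + cos φ₁ cos φ₂ sin²(Δλ/2) = 0.026245
c = 2·arcsin(√a) = 0.325440 rad = 18.6463°

18.65°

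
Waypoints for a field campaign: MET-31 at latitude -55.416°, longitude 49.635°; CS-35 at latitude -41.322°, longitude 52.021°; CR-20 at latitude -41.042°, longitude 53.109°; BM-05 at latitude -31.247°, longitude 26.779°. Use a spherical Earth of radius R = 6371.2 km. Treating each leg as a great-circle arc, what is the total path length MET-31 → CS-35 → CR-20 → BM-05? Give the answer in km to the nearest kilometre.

4263 km

MET-31→CS-35: c = 0.247500 rad, d = 1576.87 km
CS-35→CR-20: c = 0.015104 rad, d = 96.23 km
CR-20→BM-05: c = 0.406462 rad, d = 2589.65 km
Total = 1576.87 + 96.23 + 2589.65 = 4262.75 km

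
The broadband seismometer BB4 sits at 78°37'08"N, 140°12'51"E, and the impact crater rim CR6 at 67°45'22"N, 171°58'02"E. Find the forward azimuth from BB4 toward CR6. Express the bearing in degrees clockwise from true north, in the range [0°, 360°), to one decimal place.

BB4: φ = +78.61889°, λ = +140.21417°
CR6: φ = +67.75611°, λ = +171.96722°
Δλ = 31.7531°
y = sin Δλ · cos φ₂ = 0.199215
x = cos φ₁ sin φ₂ − sin φ₁ cos φ₂ cos Δλ = -0.132912
θ = atan2(y, x) = 123.7103° → 123.7103° (mod 360°)

123.7°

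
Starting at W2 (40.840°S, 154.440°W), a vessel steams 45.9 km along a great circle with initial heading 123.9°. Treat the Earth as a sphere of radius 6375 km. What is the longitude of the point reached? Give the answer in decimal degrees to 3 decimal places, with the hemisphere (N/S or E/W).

153.986°W

δ = d/R = 45.9/6375 = 0.007200 rad
φ₂ = arcsin(sin φ₁ cos δ + cos φ₁ sin δ cos θ)
   = arcsin(-0.65395·0.99997 + 0.75654·0.00720·-0.55775) = -41.06920°
λ₂ = λ₁ + atan2(sin θ sin δ cos φ₁, cos δ − sin φ₁ sin φ₂) = -153.98583°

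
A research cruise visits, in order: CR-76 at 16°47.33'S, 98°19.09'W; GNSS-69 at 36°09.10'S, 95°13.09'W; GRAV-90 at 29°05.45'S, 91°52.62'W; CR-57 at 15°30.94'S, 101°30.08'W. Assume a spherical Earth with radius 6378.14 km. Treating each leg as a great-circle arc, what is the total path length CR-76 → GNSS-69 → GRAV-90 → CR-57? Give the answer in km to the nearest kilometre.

4828 km

CR-76: φ = -16.78883°, λ = -98.31817°
GNSS-69: φ = -36.15167°, λ = -95.21817°
GRAV-90: φ = -29.09083°, λ = -91.87700°
CR-57: φ = -15.51567°, λ = -101.50133°
CR-76→GNSS-69: c = 0.341341 rad, d = 2177.12 km
GNSS-69→GRAV-90: c = 0.132635 rad, d = 845.97 km
GRAV-90→CR-57: c = 0.283037 rad, d = 1805.25 km
Total = 2177.12 + 845.97 + 1805.25 = 4828.34 km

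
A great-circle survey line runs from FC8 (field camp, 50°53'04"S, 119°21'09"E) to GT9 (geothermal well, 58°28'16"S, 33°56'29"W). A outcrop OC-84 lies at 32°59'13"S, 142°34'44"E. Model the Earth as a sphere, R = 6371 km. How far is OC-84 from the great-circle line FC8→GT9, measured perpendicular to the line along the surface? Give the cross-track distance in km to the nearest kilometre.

1648 km

FC8: φ = -50.88444°, λ = +119.35250°
GT9: φ = -58.47111°, λ = -33.94139°
OC-84: φ = -32.98694°, λ = +142.57889°
δ₁₃ = central angle FC8→OC-84 = 0.430590 rad  (haversine)
θ₁₃ = bearing FC8→OC-84 = 52.419°,  θ₁₂ = bearing FC8→GT9 = 194.631°
dₓₜ = R·arcsin(sin δ₁₃ · sin(θ₁₃ − θ₁₂)) = 6371·arcsin(0.41741·sin(-142.213°)) = -1647.753 km
|dₓₜ| = 1647.753 km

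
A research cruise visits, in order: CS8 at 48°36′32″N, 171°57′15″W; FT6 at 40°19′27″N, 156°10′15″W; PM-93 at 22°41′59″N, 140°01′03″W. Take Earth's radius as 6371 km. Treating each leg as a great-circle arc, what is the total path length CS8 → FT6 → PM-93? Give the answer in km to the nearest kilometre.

4028 km

CS8: φ = +48.60889°, λ = -171.95417°
FT6: φ = +40.32417°, λ = -156.17083°
PM-93: φ = +22.69972°, λ = -140.01750°
CS8→FT6: c = 0.243257 rad, d = 1549.79 km
FT6→PM-93: c = 0.388986 rad, d = 2478.23 km
Total = 1549.79 + 2478.23 = 4028.02 km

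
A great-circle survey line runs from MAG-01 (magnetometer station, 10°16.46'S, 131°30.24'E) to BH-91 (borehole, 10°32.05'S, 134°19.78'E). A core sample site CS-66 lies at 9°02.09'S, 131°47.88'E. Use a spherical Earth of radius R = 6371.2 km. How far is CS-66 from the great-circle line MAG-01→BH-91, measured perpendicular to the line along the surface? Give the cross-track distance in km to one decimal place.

MAG-01: φ = -10.27433°, λ = +131.50400°
BH-91: φ = -10.53417°, λ = +134.32967°
CS-66: φ = -9.03483°, λ = +131.79800°
δ₁₃ = central angle MAG-01→CS-66 = 0.022217 rad  (haversine)
θ₁₃ = bearing MAG-01→CS-66 = 13.186°,  θ₁₂ = bearing MAG-01→BH-91 = 95.595°
dₓₜ = R·arcsin(sin δ₁₃ · sin(θ₁₃ − θ₁₂)) = 6371.2·arcsin(0.02222·sin(-82.409°)) = -140.308 km
|dₓₜ| = 140.308 km

140.3 km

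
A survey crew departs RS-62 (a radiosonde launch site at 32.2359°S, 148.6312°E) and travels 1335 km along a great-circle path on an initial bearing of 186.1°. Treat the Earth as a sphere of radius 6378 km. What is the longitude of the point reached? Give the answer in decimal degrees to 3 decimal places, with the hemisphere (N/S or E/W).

146.868°E

δ = d/R = 1335/6378 = 0.209313 rad
φ₂ = arcsin(sin φ₁ cos δ + cos φ₁ sin δ cos θ)
   = arcsin(-0.53341·0.97817 + 0.84586·0.20779·-0.99434) = -44.14915°
λ₂ = λ₁ + atan2(sin θ sin δ cos φ₁, cos δ − sin φ₁ sin φ₂) = 146.86777°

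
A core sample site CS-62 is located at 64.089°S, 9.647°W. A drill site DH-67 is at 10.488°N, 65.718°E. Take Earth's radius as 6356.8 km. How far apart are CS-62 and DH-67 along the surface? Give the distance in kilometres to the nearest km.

10336 km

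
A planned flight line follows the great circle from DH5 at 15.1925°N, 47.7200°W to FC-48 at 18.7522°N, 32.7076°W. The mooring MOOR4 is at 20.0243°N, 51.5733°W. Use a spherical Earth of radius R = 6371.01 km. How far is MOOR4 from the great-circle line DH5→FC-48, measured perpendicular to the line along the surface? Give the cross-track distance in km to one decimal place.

631.4 km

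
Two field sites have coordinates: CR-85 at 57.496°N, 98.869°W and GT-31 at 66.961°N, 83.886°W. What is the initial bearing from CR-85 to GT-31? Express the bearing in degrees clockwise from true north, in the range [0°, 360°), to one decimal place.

Δλ = 14.9830°
y = sin Δλ · cos φ₂ = 0.101179
x = cos φ₁ sin φ₂ − sin φ₁ cos φ₂ cos Δλ = 0.175666
θ = atan2(y, x) = 29.9407° → 29.9407° (mod 360°)

29.9°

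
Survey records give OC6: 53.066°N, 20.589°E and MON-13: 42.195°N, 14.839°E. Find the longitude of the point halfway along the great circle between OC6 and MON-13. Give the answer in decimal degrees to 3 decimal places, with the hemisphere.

Bx = cos φ₂ cos Δλ = 0.737136,  By = cos φ₂ sin Δλ = -0.074226
φₘ = atan2(sin φ₁ + sin φ₂, √((cos φ₁ + Bx)² + By²)) = 47.66604°
λₘ = λ₁ + atan2(By, cos φ₁ + Bx) = 17.41384°

17.414°E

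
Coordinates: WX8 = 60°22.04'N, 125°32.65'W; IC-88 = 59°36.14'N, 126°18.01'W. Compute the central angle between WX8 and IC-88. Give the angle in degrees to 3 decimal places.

0.853°

WX8: φ = +60.36733°, λ = -125.54417°
IC-88: φ = +59.60233°, λ = -126.30017°
Δφ = -0.7650°,  Δλ = -0.7560°
a = sin²(Δφ/2) + cos φ₁ cos φ₂ sin²(Δλ/2) = 0.000055
c = 2·arcsin(√a) = 0.014894 rad = 0.8534°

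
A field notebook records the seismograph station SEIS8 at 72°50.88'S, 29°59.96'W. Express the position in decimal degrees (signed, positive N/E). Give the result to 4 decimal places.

-72.8480°, -29.9993°

lat: 72.8480° S → -72.8480°
lon: 29.9993° W → -29.9993°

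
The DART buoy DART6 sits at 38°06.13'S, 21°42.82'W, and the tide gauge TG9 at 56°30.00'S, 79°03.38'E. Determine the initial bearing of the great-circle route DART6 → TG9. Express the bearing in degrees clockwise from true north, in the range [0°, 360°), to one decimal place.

143.0°

DART6: φ = -38.10217°, λ = -21.71367°
TG9: φ = -56.50000°, λ = +79.05633°
Δλ = 100.7700°
y = sin Δλ · cos φ₂ = 0.542215
x = cos φ₁ sin φ₂ − sin φ₁ cos φ₂ cos Δλ = -0.719838
θ = atan2(y, x) = 143.0113° → 143.0113° (mod 360°)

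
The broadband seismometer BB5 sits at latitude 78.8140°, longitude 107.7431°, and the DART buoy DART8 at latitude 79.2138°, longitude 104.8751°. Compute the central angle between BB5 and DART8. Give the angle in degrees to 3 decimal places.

Δφ = 0.3998°,  Δλ = -2.8680°
a = sin²(Δφ/2) + cos φ₁ cos φ₂ sin²(Δλ/2) = 0.000035
c = 2·arcsin(√a) = 0.011817 rad = 0.6771°

0.677°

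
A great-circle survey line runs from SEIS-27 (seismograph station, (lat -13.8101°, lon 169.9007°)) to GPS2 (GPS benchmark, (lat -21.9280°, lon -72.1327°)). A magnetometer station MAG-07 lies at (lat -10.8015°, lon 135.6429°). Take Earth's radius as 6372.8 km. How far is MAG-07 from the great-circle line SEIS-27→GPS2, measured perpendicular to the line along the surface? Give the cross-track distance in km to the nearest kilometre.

δ₁₃ = central angle SEIS-27→MAG-07 = 0.586045 rad  (haversine)
θ₁₃ = bearing SEIS-27→MAG-07 = 271.223°,  θ₁₂ = bearing SEIS-27→GPS2 = 119.655°
dₓₜ = R·arcsin(sin δ₁₃ · sin(θ₁₃ − θ₁₂)) = 6372.8·arcsin(0.55307·sin(151.568°)) = 1698.150 km
|dₓₜ| = 1698.150 km

1698 km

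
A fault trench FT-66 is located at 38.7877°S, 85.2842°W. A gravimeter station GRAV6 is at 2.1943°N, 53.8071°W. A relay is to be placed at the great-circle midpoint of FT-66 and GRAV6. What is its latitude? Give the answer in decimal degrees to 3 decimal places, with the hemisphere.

18.949°S

Bx = cos φ₂ cos Δλ = 0.852224,  By = cos φ₂ sin Δλ = 0.521775
φₘ = atan2(sin φ₁ + sin φ₂, √((cos φ₁ + Bx)² + By²)) = -18.94866°
λₘ = λ₁ + atan2(By, cos φ₁ + Bx) = -67.55125°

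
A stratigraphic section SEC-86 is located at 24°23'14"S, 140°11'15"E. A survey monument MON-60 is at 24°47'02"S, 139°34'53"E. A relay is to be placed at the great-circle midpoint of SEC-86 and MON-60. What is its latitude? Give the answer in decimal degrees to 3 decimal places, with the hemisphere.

24.586°S

SEC-86: φ = -24.38722°, λ = +140.18750°
MON-60: φ = -24.78389°, λ = +139.58139°
Bx = cos φ₂ cos Δλ = 0.907845,  By = cos φ₂ sin Δλ = -0.009604
φₘ = atan2(sin φ₁ + sin φ₂, √((cos φ₁ + Bx)² + By²)) = -24.58586°
λₘ = λ₁ + atan2(By, cos φ₁ + Bx) = 139.88492°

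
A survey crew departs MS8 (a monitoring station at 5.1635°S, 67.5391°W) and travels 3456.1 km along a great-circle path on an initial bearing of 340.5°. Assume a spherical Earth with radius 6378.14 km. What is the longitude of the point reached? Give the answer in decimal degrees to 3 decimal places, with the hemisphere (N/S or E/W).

78.403°W

δ = d/R = 3456.1/6378.14 = 0.541866 rad
φ₂ = arcsin(sin φ₁ cos δ + cos φ₁ sin δ cos θ)
   = arcsin(-0.09000·0.85675 + 0.99594·0.51574·0.94264) = 24.02126°
λ₂ = λ₁ + atan2(sin θ sin δ cos φ₁, cos δ − sin φ₁ sin φ₂) = -78.40317°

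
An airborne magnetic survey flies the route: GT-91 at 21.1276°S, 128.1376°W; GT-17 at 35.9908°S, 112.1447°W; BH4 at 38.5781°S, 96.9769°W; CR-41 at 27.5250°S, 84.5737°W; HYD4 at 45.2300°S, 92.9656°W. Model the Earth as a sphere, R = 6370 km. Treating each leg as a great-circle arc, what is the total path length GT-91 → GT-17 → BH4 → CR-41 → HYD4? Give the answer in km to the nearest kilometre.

7425 km

GT-91→GT-17: c = 0.355909 rad, d = 2267.14 km
GT-17→BH4: c = 0.215144 rad, d = 1370.47 km
BH4→CR-41: c = 0.264325 rad, d = 1683.75 km
CR-41→HYD4: c = 0.330291 rad, d = 2103.96 km
Total = 2267.14 + 1370.47 + 1683.75 + 2103.96 = 7425.31 km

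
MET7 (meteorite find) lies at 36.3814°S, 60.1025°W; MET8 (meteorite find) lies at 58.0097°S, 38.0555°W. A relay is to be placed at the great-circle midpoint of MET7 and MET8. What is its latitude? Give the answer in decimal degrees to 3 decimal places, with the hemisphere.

47.704°S

Bx = cos φ₂ cos Δλ = 0.491037,  By = cos φ₂ sin Δλ = 0.198860
φₘ = atan2(sin φ₁ + sin φ₂, √((cos φ₁ + Bx)² + By²)) = -47.70410°
λₘ = λ₁ + atan2(By, cos φ₁ + Bx) = -51.37980°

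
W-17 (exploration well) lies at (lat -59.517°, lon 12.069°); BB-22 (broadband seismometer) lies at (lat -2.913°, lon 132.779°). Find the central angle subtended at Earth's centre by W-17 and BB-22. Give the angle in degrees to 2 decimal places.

102.41°

Δφ = 56.6040°,  Δλ = 120.7100°
a = sin²(Δφ/2) + cos φ₁ cos φ₂ sin²(Δλ/2) = 0.607468
c = 2·arcsin(√a) = 1.787422 rad = 102.4118°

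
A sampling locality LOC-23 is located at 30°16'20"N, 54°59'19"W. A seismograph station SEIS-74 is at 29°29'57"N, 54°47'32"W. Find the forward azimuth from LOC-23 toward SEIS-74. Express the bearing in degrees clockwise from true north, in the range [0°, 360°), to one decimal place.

167.5°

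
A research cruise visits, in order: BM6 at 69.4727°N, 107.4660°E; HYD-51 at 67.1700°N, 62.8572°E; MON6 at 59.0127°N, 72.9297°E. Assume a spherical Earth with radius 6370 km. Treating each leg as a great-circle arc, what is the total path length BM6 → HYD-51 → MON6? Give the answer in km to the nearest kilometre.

BM6→HYD-51: c = 0.283801 rad, d = 1807.81 km
HYD-51→MON6: c = 0.162639 rad, d = 1036.01 km
Total = 1807.81 + 1036.01 = 2843.82 km

2844 km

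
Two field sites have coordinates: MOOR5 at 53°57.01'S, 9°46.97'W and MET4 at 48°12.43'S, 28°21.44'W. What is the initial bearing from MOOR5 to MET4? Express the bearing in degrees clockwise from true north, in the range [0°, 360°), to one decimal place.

288.7°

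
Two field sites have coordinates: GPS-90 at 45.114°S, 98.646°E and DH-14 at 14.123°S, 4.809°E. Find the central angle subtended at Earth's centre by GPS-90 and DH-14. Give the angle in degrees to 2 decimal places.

82.70°

Δφ = 30.9910°,  Δλ = -93.8370°
a = sin²(Δφ/2) + cos φ₁ cos φ₂ sin²(Δλ/2) = 0.436458
c = 2·arcsin(√a) = 1.443368 rad = 82.6989°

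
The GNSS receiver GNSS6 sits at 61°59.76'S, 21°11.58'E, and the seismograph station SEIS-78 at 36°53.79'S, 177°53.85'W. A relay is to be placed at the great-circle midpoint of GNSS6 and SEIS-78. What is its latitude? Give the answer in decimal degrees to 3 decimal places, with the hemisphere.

75.351°S

GNSS6: φ = -61.99600°, λ = +21.19300°
SEIS-78: φ = -36.89650°, λ = -177.89750°
Bx = cos φ₂ cos Δλ = -0.755739,  By = cos φ₂ sin Δλ = 0.261558
φₘ = atan2(sin φ₁ + sin φ₂, √((cos φ₁ + Bx)² + By²)) = -75.35109°
λₘ = λ₁ + atan2(By, cos φ₁ + Bx) = 158.76944°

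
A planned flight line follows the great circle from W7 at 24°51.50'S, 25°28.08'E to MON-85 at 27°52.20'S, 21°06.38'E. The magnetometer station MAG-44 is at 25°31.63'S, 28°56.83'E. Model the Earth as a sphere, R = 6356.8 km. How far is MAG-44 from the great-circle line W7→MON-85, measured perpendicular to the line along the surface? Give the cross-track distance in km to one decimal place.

278.6 km

W7: φ = -24.85833°, λ = +25.46800°
MON-85: φ = -27.87000°, λ = +21.10633°
MAG-44: φ = -25.52717°, λ = +28.94717°
δ₁₃ = central angle W7→MAG-44 = 0.056171 rad  (haversine)
θ₁₃ = bearing W7→MAG-44 = 102.731°,  θ₁₂ = bearing W7→MON-85 = 231.428°
dₓₜ = R·arcsin(sin δ₁₃ · sin(θ₁₃ − θ₁₂)) = 6356.8·arcsin(0.05614·sin(-128.697°)) = -278.622 km
|dₓₜ| = 278.622 km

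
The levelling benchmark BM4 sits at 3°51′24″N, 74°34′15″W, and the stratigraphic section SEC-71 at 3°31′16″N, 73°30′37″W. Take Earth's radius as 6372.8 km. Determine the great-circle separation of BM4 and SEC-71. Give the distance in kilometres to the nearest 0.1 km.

BM4: φ = +3.85667°, λ = -74.57083°
SEC-71: φ = +3.52111°, λ = -73.51028°
Δφ = -0.3356°,  Δλ = 1.0606°
a = sin²(Δφ/2) + cos φ₁ cos φ₂ sin²(Δλ/2) = 0.000094
c = 2·arcsin(√a) = 0.019378 rad = 1.1103°
d = R·c = 6372.8 × 0.019378 = 123.5 km

123.5 km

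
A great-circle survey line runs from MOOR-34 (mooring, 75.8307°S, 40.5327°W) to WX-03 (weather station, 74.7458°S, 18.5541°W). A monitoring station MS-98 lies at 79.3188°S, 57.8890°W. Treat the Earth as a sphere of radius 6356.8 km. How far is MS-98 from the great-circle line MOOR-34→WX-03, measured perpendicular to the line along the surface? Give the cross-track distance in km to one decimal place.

δ₁₃ = central angle MOOR-34→MS-98 = 0.088554 rad  (haversine)
θ₁₃ = bearing MOOR-34→MS-98 = 218.696°,  θ₁₂ = bearing MOOR-34→WX-03 = 89.771°
dₓₜ = R·arcsin(sin δ₁₃ · sin(θ₁₃ − θ₁₂)) = 6356.8·arcsin(0.08844·sin(128.926°)) = 437.703 km
|dₓₜ| = 437.703 km

437.7 km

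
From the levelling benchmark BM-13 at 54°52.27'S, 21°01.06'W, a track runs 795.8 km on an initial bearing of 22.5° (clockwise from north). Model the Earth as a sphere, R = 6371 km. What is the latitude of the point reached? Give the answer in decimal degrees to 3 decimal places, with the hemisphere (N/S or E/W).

48.181°S

BM-13: φ = -54.87117°, λ = -21.01767°
δ = d/R = 795.8/6371 = 0.124910 rad
φ₂ = arcsin(sin φ₁ cos δ + cos φ₁ sin δ cos θ)
   = arcsin(-0.81786·0.99221 + 0.57542·0.12459·0.92388) = -48.18116°
λ₂ = λ₁ + atan2(sin θ sin δ cos φ₁, cos δ − sin φ₁ sin φ₂) = -16.91734°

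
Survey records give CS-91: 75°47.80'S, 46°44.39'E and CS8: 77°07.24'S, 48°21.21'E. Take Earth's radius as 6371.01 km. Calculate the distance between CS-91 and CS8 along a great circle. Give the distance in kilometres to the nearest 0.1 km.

153.1 km

CS-91: φ = -75.79667°, λ = +46.73983°
CS8: φ = -77.12067°, λ = +48.35350°
Δφ = -1.3240°,  Δλ = 1.6137°
a = sin²(Δφ/2) + cos φ₁ cos φ₂ sin²(Δλ/2) = 0.000144
c = 2·arcsin(√a) = 0.024029 rad = 1.3767°
d = R·c = 6371.01 × 0.024029 = 153.1 km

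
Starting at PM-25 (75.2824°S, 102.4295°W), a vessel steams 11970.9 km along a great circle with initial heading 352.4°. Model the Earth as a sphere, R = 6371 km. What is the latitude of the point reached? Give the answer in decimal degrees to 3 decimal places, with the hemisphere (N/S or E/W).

δ = d/R = 11970.9/6371 = 1.878967 rad
φ₂ = arcsin(sin φ₁ cos δ + cos φ₁ sin δ cos θ)
   = arcsin(-0.96719·-0.30332 + 0.25406·0.95289·0.99122) = 32.23034°
λ₂ = λ₁ + atan2(sin θ sin δ cos φ₁, cos δ − sin φ₁ sin φ₂) = -110.99746°

32.230°N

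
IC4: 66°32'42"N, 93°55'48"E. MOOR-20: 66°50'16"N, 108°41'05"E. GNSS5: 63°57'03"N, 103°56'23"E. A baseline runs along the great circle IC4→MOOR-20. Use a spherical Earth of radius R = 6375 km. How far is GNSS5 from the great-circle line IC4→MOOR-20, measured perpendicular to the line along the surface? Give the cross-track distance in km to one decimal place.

327.5 km

IC4: φ = +66.54500°, λ = +93.93000°
MOOR-20: φ = +66.83778°, λ = +108.68472°
GNSS5: φ = +63.95083°, λ = +103.93972°
δ₁₃ = central angle IC4→GNSS5 = 0.085880 rad  (haversine)
θ₁₃ = bearing IC4→GNSS5 = 117.141°,  θ₁₂ = bearing IC4→MOOR-20 = 80.364°
dₓₜ = R·arcsin(sin δ₁₃ · sin(θ₁₃ − θ₁₂)) = 6375·arcsin(0.08577·sin(36.777°)) = 327.525 km
|dₓₜ| = 327.525 km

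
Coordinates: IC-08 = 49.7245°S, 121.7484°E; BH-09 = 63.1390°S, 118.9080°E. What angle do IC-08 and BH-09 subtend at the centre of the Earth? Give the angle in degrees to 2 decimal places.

13.50°

Δφ = -13.4145°,  Δλ = -2.8404°
a = sin²(Δφ/2) + cos φ₁ cos φ₂ sin²(Δλ/2) = 0.013821
c = 2·arcsin(√a) = 0.235669 rad = 13.5028°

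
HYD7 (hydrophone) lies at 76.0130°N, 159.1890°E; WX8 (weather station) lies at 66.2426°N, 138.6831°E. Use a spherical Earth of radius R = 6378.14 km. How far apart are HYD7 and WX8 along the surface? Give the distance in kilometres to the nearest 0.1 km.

Δφ = -9.7704°,  Δλ = -20.5059°
a = sin²(Δφ/2) + cos φ₁ cos φ₂ sin²(Δλ/2) = 0.010337
c = 2·arcsin(√a) = 0.203695 rad = 11.6709°
d = R·c = 6378.14 × 0.203695 = 1299.2 km

1299.2 km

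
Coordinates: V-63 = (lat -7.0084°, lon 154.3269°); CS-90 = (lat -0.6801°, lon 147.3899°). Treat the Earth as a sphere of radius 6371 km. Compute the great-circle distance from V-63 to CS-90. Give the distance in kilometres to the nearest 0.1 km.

1042.5 km

Δφ = 6.3283°,  Δλ = -6.9370°
a = sin²(Δφ/2) + cos φ₁ cos φ₂ sin²(Δλ/2) = 0.006679
c = 2·arcsin(√a) = 0.163637 rad = 9.3757°
d = R·c = 6371 × 0.163637 = 1042.5 km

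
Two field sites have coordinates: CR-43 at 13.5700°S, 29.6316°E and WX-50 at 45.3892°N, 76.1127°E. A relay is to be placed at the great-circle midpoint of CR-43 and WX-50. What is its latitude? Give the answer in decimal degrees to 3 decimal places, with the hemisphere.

17.196°N

Bx = cos φ₂ cos Δλ = 0.483591,  By = cos φ₂ sin Δλ = 0.509262
φₘ = atan2(sin φ₁ + sin φ₂, √((cos φ₁ + Bx)² + By²)) = 17.19574°
λₘ = λ₁ + atan2(By, cos φ₁ + Bx) = 48.91378°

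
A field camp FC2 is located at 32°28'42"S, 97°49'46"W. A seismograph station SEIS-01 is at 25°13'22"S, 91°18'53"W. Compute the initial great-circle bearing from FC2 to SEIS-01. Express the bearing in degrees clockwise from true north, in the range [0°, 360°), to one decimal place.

39.8°

FC2: φ = -32.47833°, λ = -97.82944°
SEIS-01: φ = -25.22278°, λ = -91.31472°
Δλ = 6.5147°
y = sin Δλ · cos φ₂ = 0.102641
x = cos φ₁ sin φ₂ − sin φ₁ cos φ₂ cos Δλ = 0.123158
θ = atan2(y, x) = 39.8081° → 39.8081° (mod 360°)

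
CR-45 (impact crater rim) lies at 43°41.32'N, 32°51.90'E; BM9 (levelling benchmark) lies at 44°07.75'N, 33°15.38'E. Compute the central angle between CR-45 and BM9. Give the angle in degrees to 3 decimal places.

0.523°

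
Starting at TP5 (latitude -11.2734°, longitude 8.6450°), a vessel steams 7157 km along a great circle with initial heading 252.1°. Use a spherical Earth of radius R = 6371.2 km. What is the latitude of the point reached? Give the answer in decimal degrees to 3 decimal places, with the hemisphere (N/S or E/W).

20.875°S

δ = d/R = 7157/6371.2 = 1.123336 rad
φ₂ = arcsin(sin φ₁ cos δ + cos φ₁ sin δ cos θ)
   = arcsin(-0.19549·0.43268 + 0.98071·0.90155·-0.30736) = -20.87529°
λ₂ = λ₁ + atan2(sin θ sin δ cos φ₁, cos δ − sin φ₁ sin φ₂) = -58.01643°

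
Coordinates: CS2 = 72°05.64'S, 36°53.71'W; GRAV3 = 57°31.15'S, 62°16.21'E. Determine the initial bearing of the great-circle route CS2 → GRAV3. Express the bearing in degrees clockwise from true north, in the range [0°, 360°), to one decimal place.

122.7°

CS2: φ = -72.09400°, λ = -36.89517°
GRAV3: φ = -57.51917°, λ = +62.27017°
Δλ = 99.1653°
y = sin Δλ · cos φ₂ = 0.530161
x = cos φ₁ sin φ₂ − sin φ₁ cos φ₂ cos Δλ = -0.340756
θ = atan2(y, x) = 122.7305° → 122.7305° (mod 360°)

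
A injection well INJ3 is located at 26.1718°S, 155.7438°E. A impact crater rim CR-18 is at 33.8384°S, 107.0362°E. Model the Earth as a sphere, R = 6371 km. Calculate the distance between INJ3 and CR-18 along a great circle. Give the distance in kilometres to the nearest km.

Δφ = -7.6666°,  Δλ = -48.7076°
a = sin²(Δφ/2) + cos φ₁ cos φ₂ sin²(Δλ/2) = 0.131233
c = 2·arcsin(√a) = 0.741385 rad = 42.4782°
d = R·c = 6371 × 0.741385 = 4723.4 km

4723 km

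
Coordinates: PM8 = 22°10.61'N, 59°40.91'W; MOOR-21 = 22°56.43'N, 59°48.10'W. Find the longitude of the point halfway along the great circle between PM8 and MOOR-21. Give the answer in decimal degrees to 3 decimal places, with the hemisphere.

59.742°W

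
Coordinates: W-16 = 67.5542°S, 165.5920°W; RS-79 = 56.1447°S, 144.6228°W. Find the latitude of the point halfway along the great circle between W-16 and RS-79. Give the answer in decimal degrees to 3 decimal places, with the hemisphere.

62.235°S

Bx = cos φ₂ cos Δλ = 0.520202,  By = cos φ₂ sin Δλ = 0.199366
φₘ = atan2(sin φ₁ + sin φ₂, √((cos φ₁ + Bx)² + By²)) = -62.23478°
λₘ = λ₁ + atan2(By, cos φ₁ + Bx) = -153.12863°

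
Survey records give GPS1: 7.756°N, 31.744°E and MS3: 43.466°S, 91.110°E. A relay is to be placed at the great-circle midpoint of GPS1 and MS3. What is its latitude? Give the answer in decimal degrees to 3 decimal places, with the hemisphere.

Bx = cos φ₂ cos Δλ = 0.369824,  By = cos φ₂ sin Δλ = 0.624492
φₘ = atan2(sin φ₁ + sin φ₂, √((cos φ₁ + Bx)² + By²)) = -20.27173°
λₘ = λ₁ + atan2(By, cos φ₁ + Bx) = 56.39711°

20.272°S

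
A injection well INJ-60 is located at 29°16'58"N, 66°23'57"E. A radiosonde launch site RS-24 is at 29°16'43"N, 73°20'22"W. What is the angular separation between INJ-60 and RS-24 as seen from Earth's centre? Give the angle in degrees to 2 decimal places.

INJ-60: φ = +29.28278°, λ = +66.39917°
RS-24: φ = +29.27861°, λ = -73.33944°
Δφ = -0.0042°,  Δλ = -139.7386°
a = sin²(Δφ/2) + cos φ₁ cos φ₂ sin²(Δλ/2) = 0.670678
c = 2·arcsin(√a) = 1.919156 rad = 109.9595°

109.96°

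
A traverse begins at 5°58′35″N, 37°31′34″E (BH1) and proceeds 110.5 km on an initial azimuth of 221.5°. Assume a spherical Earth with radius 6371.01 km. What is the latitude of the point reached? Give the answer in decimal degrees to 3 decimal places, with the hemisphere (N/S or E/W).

5.232°N

BH1: φ = +5.97639°, λ = +37.52611°
δ = d/R = 110.5/6371.01 = 0.017344 rad
φ₂ = arcsin(sin φ₁ cos δ + cos φ₁ sin δ cos θ)
   = arcsin(0.10412·0.99985 + 0.99456·0.01734·-0.74896) = 5.23174°
λ₂ = λ₁ + atan2(sin θ sin δ cos φ₁, cos δ − sin φ₁ sin φ₂) = 36.86490°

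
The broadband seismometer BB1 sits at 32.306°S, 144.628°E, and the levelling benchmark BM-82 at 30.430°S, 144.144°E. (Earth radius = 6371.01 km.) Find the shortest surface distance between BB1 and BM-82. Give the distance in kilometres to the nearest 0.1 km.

213.6 km

Δφ = 1.8760°,  Δλ = -0.4840°
a = sin²(Δφ/2) + cos φ₁ cos φ₂ sin²(Δλ/2) = 0.000281
c = 2·arcsin(√a) = 0.033527 rad = 1.9210°
d = R·c = 6371.01 × 0.033527 = 213.6 km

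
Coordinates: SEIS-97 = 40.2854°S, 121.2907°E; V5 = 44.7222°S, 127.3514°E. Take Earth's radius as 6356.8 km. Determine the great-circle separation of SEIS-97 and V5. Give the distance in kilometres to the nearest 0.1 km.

Δφ = -4.4368°,  Δλ = 6.0607°
a = sin²(Δφ/2) + cos φ₁ cos φ₂ sin²(Δλ/2) = 0.003013
c = 2·arcsin(√a) = 0.109839 rad = 6.2933°
d = R·c = 6356.8 × 0.109839 = 698.2 km

698.2 km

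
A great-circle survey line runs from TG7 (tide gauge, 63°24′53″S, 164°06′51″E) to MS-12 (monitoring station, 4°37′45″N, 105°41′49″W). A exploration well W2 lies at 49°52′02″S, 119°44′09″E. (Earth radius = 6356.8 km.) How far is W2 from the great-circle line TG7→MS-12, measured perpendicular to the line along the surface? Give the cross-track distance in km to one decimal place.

TG7: φ = -63.41472°, λ = +164.11417°
MS-12: φ = +4.62917°, λ = -105.69694°
W2: φ = -49.86722°, λ = +119.73583°
δ₁₃ = central angle TG7→W2 = 0.473694 rad  (haversine)
θ₁₃ = bearing TG7→W2 = 278.804°,  θ₁₂ = bearing TG7→MS-12 = 88.093°
dₓₜ = R·arcsin(sin δ₁₃ · sin(θ₁₃ − θ₁₂)) = 6356.8·arcsin(0.45618·sin(190.711°)) = -539.592 km
|dₓₜ| = 539.592 km

539.6 km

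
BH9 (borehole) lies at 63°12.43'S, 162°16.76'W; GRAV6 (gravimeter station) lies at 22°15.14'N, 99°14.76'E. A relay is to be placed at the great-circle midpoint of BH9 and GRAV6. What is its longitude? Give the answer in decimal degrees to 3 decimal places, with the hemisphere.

BH9: φ = -63.20717°, λ = -162.27933°
GRAV6: φ = +22.25233°, λ = +99.24600°
Bx = cos φ₂ cos Δλ = -0.136397,  By = cos φ₂ sin Δλ = -0.915419
φₘ = atan2(sin φ₁ + sin φ₂, √((cos φ₁ + Bx)² + By²)) = -27.96847°
λₘ = λ₁ + atan2(By, cos φ₁ + Bx) = 126.67394°

126.674°E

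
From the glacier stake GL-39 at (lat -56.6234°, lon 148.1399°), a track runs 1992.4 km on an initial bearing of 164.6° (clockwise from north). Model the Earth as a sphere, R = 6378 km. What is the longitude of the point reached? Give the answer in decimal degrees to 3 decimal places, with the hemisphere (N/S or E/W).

δ = d/R = 1992.4/6378 = 0.312386 rad
φ₂ = arcsin(sin φ₁ cos δ + cos φ₁ sin δ cos θ)
   = arcsin(-0.83507·0.95160 + 0.55014·0.30733·-0.96410) = -73.26795°
λ₂ = λ₁ + atan2(sin θ sin δ cos φ₁, cos δ − sin φ₁ sin φ₂) = 164.60804°

164.608°E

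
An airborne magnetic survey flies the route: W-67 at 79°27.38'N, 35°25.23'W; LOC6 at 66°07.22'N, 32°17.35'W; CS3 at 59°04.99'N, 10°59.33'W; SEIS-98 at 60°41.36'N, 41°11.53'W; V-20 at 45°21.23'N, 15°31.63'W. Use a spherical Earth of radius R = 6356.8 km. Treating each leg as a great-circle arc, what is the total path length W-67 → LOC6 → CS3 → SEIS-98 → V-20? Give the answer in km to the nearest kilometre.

6871 km

W-67: φ = +79.45633°, λ = -35.42050°
LOC6: φ = +66.12033°, λ = -32.28917°
CS3: φ = +59.08317°, λ = -10.98883°
SEIS-98: φ = +60.68933°, λ = -41.19217°
V-20: φ = +45.35383°, λ = -15.52717°
W-67→LOC6: c = 0.233236 rad, d = 1482.64 km
LOC6→CS3: c = 0.208904 rad, d = 1327.96 km
CS3→SEIS-98: c = 0.263588 rad, d = 1675.57 km
SEIS-98→V-20: c = 0.375147 rad, d = 2384.74 km
Total = 1482.64 + 1327.96 + 1675.57 + 2384.74 = 6870.91 km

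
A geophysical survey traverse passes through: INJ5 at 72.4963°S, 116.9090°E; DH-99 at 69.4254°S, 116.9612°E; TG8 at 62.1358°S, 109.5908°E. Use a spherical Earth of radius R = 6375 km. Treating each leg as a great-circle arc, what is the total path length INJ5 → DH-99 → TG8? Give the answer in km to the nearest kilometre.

1218 km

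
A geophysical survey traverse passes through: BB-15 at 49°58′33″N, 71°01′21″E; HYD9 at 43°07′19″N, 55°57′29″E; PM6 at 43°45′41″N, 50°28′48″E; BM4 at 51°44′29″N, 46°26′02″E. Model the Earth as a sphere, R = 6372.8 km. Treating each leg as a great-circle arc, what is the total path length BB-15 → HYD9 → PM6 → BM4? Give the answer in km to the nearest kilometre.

2763 km

BB-15: φ = +49.97583°, λ = +71.02250°
HYD9: φ = +43.12194°, λ = +55.95806°
PM6: φ = +43.76139°, λ = +50.48000°
BM4: φ = +51.74139°, λ = +46.43389°
BB-15→HYD9: c = 0.216189 rad, d = 1377.73 km
HYD9→PM6: c = 0.070298 rad, d = 447.99 km
PM6→BM4: c = 0.147089 rad, d = 937.37 km
Total = 1377.73 + 447.99 + 937.37 = 2763.09 km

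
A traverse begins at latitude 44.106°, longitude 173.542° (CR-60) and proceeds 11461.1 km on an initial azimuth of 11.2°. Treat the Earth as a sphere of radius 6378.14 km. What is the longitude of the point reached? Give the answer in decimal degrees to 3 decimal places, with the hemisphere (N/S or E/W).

19.360°W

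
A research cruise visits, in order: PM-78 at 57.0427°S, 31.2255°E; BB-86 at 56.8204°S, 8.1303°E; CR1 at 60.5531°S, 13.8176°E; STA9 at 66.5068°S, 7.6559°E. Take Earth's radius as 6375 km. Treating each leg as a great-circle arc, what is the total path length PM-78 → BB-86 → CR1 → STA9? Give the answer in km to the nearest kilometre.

PM-78→BB-86: c = 0.218925 rad, d = 1395.65 km
BB-86→CR1: c = 0.083039 rad, d = 529.37 km
CR1→STA9: c = 0.114309 rad, d = 728.72 km
Total = 1395.65 + 529.37 + 728.72 = 2653.74 km

2654 km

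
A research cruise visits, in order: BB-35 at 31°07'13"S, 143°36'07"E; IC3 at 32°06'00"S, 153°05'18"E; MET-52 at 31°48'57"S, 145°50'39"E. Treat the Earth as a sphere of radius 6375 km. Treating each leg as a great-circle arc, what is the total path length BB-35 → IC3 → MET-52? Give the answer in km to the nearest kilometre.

BB-35: φ = -31.12028°, λ = +143.60194°
IC3: φ = -32.10000°, λ = +153.08833°
MET-52: φ = -31.81583°, λ = +145.84417°
BB-35→IC3: c = 0.141989 rad, d = 905.18 km
IC3→MET-52: c = 0.107366 rad, d = 684.46 km
Total = 905.18 + 684.46 = 1589.64 km

1590 km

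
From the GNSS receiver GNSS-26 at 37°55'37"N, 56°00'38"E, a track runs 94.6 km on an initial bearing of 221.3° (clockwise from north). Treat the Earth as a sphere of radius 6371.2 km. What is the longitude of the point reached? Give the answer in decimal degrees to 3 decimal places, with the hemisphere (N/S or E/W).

55.305°E

GNSS-26: φ = +37.92694°, λ = +56.01056°
δ = d/R = 94.6/6371.2 = 0.014848 rad
φ₂ = arcsin(sin φ₁ cos δ + cos φ₁ sin δ cos θ)
   = arcsin(0.61466·0.99989 + 0.78880·0.01485·-0.75126) = 37.28571°
λ₂ = λ₁ + atan2(sin θ sin δ cos φ₁, cos δ − sin φ₁ sin φ₂) = 55.30485°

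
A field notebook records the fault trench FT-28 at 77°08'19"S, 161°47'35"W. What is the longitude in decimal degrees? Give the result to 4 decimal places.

161.7931°W

161° + 47′/60 + 35″/3600 = 161 + 0.78333 + 0.00972 = 161.7931°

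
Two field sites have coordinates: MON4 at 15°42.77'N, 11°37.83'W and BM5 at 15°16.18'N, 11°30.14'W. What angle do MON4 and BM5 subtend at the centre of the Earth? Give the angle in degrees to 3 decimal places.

0.460°

MON4: φ = +15.71283°, λ = -11.63050°
BM5: φ = +15.26967°, λ = -11.50233°
Δφ = -0.4432°,  Δλ = 0.1282°
a = sin²(Δφ/2) + cos φ₁ cos φ₂ sin²(Δλ/2) = 0.000016
c = 2·arcsin(√a) = 0.008029 rad = 0.4601°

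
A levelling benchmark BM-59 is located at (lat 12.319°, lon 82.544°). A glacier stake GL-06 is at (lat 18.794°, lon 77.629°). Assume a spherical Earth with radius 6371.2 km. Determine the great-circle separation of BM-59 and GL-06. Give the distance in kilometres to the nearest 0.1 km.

Δφ = 6.4750°,  Δλ = -4.9150°
a = sin²(Δφ/2) + cos φ₁ cos φ₂ sin²(Δλ/2) = 0.004890
c = 2·arcsin(√a) = 0.139969 rad = 8.0197°
d = R·c = 6371.2 × 0.139969 = 891.8 km

891.8 km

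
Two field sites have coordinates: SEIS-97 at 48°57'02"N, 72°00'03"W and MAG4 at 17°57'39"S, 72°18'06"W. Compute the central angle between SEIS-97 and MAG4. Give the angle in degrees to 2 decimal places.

66.91°

SEIS-97: φ = +48.95056°, λ = -72.00083°
MAG4: φ = -17.96083°, λ = -72.30167°
Δφ = -66.9114°,  Δλ = -0.3008°
a = sin²(Δφ/2) + cos φ₁ cos φ₂ sin²(Δλ/2) = 0.303927
c = 2·arcsin(√a) = 1.167833 rad = 66.9119°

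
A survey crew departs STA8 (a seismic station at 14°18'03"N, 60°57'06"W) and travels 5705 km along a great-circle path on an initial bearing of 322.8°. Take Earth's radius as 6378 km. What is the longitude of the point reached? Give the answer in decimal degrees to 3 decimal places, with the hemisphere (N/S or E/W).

STA8: φ = +14.30083°, λ = -60.95167°
δ = d/R = 5705/6378 = 0.894481 rad
φ₂ = arcsin(sin φ₁ cos δ + cos φ₁ sin δ cos θ)
   = arcsin(0.24701·0.62592 + 0.96901·0.77988·0.79653) = 49.16212°
λ₂ = λ₁ + atan2(sin θ sin δ cos φ₁, cos δ − sin φ₁ sin φ₂) = -107.09388°

107.094°W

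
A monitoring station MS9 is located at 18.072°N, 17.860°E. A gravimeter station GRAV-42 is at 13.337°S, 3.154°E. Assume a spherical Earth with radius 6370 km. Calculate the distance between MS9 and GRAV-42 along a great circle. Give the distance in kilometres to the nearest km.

3846 km

Δφ = -31.4090°,  Δλ = -14.7060°
a = sin²(Δφ/2) + cos φ₁ cos φ₂ sin²(Δλ/2) = 0.088417
c = 2·arcsin(√a) = 0.603832 rad = 34.5970°
d = R·c = 6370 × 0.603832 = 3846.4 km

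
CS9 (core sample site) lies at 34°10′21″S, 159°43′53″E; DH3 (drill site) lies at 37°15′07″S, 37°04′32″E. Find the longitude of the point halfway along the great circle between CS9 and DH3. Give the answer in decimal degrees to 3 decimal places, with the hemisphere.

CS9: φ = -34.17250°, λ = +159.73139°
DH3: φ = -37.25194°, λ = +37.07556°
Bx = cos φ₂ cos Δλ = -0.429505,  By = cos φ₂ sin Δλ = -0.670158
φₘ = atan2(sin φ₁ + sin φ₂, √((cos φ₁ + Bx)² + By²)) = -56.26409°
λₘ = λ₁ + atan2(By, cos φ₁ + Bx) = 100.42725°

100.427°E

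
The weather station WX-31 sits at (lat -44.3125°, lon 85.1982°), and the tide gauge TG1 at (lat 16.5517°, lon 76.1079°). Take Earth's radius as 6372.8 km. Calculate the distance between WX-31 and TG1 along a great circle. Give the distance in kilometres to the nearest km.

6832 km

Δφ = 60.8642°,  Δλ = -9.0903°
a = sin²(Δφ/2) + cos φ₁ cos φ₂ sin²(Δλ/2) = 0.260867
c = 2·arcsin(√a) = 1.072116 rad = 61.4277°
d = R·c = 6372.8 × 1.072116 = 6832.4 km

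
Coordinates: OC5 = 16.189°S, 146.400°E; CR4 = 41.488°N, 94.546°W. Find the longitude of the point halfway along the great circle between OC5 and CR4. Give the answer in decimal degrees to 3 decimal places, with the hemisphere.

165.934°W

Bx = cos φ₂ cos Δλ = -0.363786,  By = cos φ₂ sin Δλ = 0.654830
φₘ = atan2(sin φ₁ + sin φ₂, √((cos φ₁ + Bx)² + By²)) = 23.41771°
λₘ = λ₁ + atan2(By, cos φ₁ + Bx) = -165.93406°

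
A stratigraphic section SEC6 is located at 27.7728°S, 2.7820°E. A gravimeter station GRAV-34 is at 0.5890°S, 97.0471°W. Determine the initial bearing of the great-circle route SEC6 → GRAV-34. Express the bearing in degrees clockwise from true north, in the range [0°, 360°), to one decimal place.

Δλ = -99.8291°
y = sin Δλ · cos φ₂ = -0.985269
x = cos φ₁ sin φ₂ − sin φ₁ cos φ₂ cos Δλ = -0.088637
θ = atan2(y, x) = -95.1406° → 264.8594° (mod 360°)

264.9°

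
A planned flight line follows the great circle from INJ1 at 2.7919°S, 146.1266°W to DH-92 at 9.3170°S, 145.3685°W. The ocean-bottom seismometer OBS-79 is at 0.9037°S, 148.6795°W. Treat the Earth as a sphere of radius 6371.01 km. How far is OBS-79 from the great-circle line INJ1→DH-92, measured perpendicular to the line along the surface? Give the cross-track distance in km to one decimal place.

258.0 km

δ₁₃ = central angle INJ1→OBS-79 = 0.055399 rad  (haversine)
θ₁₃ = bearing INJ1→OBS-79 = 306.455°,  θ₁₂ = bearing INJ1→DH-92 = 173.446°
dₓₜ = R·arcsin(sin δ₁₃ · sin(θ₁₃ − θ₁₂)) = 6371.01·arcsin(0.05537·sin(133.009°)) = 258.032 km
|dₓₜ| = 258.032 km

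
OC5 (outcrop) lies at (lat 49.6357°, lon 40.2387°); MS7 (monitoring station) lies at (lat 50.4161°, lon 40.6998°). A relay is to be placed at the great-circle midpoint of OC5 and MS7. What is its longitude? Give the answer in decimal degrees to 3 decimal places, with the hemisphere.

40.467°E

Bx = cos φ₂ cos Δλ = 0.637187,  By = cos φ₂ sin Δλ = 0.005128
φₘ = atan2(sin φ₁ + sin φ₂, √((cos φ₁ + Bx)² + By²)) = 50.02613°
λₘ = λ₁ + atan2(By, cos φ₁ + Bx) = 40.46738°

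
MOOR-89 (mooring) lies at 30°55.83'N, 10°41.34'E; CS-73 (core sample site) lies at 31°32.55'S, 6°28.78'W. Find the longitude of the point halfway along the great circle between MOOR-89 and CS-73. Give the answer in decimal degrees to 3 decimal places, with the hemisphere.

MOOR-89: φ = +30.93050°, λ = +10.68900°
CS-73: φ = -31.54250°, λ = -6.47967°
Bx = cos φ₂ cos Δλ = 0.814276,  By = cos φ₂ sin Δλ = -0.251573
φₘ = atan2(sin φ₁ + sin φ₂, √((cos φ₁ + Bx)² + By²)) = -0.30947°
λₘ = λ₁ + atan2(By, cos φ₁ + Bx) = 2.13268°

2.133°E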